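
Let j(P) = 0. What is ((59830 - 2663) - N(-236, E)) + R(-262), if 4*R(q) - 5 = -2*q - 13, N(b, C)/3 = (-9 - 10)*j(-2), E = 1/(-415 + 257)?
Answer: 57296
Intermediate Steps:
E = -1/158 (E = 1/(-158) = -1/158 ≈ -0.0063291)
N(b, C) = 0 (N(b, C) = 3*((-9 - 10)*0) = 3*(-19*0) = 3*0 = 0)
R(q) = -2 - q/2 (R(q) = 5/4 + (-2*q - 13)/4 = 5/4 + (-13 - 2*q)/4 = 5/4 + (-13/4 - q/2) = -2 - q/2)
((59830 - 2663) - N(-236, E)) + R(-262) = ((59830 - 2663) - 1*0) + (-2 - ½*(-262)) = (57167 + 0) + (-2 + 131) = 57167 + 129 = 57296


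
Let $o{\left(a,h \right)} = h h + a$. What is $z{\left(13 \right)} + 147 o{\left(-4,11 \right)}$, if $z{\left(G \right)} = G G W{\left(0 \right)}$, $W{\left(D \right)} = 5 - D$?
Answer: $18044$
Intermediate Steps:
$z{\left(G \right)} = 5 G^{2}$ ($z{\left(G \right)} = G G \left(5 - 0\right) = G^{2} \left(5 + 0\right) = G^{2} \cdot 5 = 5 G^{2}$)
$o{\left(a,h \right)} = a + h^{2}$ ($o{\left(a,h \right)} = h^{2} + a = a + h^{2}$)
$z{\left(13 \right)} + 147 o{\left(-4,11 \right)} = 5 \cdot 13^{2} + 147 \left(-4 + 11^{2}\right) = 5 \cdot 169 + 147 \left(-4 + 121\right) = 845 + 147 \cdot 117 = 845 + 17199 = 18044$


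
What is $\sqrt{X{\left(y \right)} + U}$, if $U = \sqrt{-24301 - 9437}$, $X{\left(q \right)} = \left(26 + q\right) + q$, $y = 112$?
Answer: $\sqrt{250 + i \sqrt{33738}} \approx 16.737 + 5.4874 i$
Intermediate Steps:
$X{\left(q \right)} = 26 + 2 q$
$U = i \sqrt{33738}$ ($U = \sqrt{-33738} = i \sqrt{33738} \approx 183.68 i$)
$\sqrt{X{\left(y \right)} + U} = \sqrt{\left(26 + 2 \cdot 112\right) + i \sqrt{33738}} = \sqrt{\left(26 + 224\right) + i \sqrt{33738}} = \sqrt{250 + i \sqrt{33738}}$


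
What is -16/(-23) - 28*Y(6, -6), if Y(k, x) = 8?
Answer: -5136/23 ≈ -223.30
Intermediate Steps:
-16/(-23) - 28*Y(6, -6) = -16/(-23) - 28*8 = -16*(-1/23) - 224 = 16/23 - 224 = -5136/23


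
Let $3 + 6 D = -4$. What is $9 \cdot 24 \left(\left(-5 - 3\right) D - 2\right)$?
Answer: $1584$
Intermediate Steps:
$D = - \frac{7}{6}$ ($D = - \frac{1}{2} + \frac{1}{6} \left(-4\right) = - \frac{1}{2} - \frac{2}{3} = - \frac{7}{6} \approx -1.1667$)
$9 \cdot 24 \left(\left(-5 - 3\right) D - 2\right) = 9 \cdot 24 \left(\left(-5 - 3\right) \left(- \frac{7}{6}\right) - 2\right) = 216 \left(\left(-5 - 3\right) \left(- \frac{7}{6}\right) - 2\right) = 216 \left(\left(-8\right) \left(- \frac{7}{6}\right) - 2\right) = 216 \left(\frac{28}{3} - 2\right) = 216 \cdot \frac{22}{3} = 1584$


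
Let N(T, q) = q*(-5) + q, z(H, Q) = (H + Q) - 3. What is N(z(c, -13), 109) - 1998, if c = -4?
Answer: -2434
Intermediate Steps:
z(H, Q) = -3 + H + Q
N(T, q) = -4*q (N(T, q) = -5*q + q = -4*q)
N(z(c, -13), 109) - 1998 = -4*109 - 1998 = -436 - 1998 = -2434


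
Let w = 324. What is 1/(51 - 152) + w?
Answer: 32723/101 ≈ 323.99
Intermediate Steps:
1/(51 - 152) + w = 1/(51 - 152) + 324 = 1/(-101) + 324 = -1/101 + 324 = 32723/101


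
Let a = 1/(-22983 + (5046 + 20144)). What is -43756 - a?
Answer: -96569493/2207 ≈ -43756.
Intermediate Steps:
a = 1/2207 (a = 1/(-22983 + 25190) = 1/2207 ≈ 0.00045310)
-43756 - a = -43756 - 1*1/2207 = -43756 - 1/2207 = -96569493/2207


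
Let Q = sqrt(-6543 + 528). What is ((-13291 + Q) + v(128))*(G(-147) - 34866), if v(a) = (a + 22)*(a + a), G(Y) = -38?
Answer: -876404536 - 34904*I*sqrt(6015) ≈ -8.764e+8 - 2.707e+6*I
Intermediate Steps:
Q = I*sqrt(6015) (Q = sqrt(-6015) = I*sqrt(6015) ≈ 77.556*I)
v(a) = 2*a*(22 + a) (v(a) = (22 + a)*(2*a) = 2*a*(22 + a))
((-13291 + Q) + v(128))*(G(-147) - 34866) = ((-13291 + I*sqrt(6015)) + 2*128*(22 + 128))*(-38 - 34866) = ((-13291 + I*sqrt(6015)) + 2*128*150)*(-34904) = ((-13291 + I*sqrt(6015)) + 38400)*(-34904) = (25109 + I*sqrt(6015))*(-34904) = -876404536 - 34904*I*sqrt(6015)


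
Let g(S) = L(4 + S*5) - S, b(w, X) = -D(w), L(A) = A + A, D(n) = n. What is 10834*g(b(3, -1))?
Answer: -205846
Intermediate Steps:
L(A) = 2*A
b(w, X) = -w
g(S) = 8 + 9*S (g(S) = 2*(4 + S*5) - S = 2*(4 + 5*S) - S = (8 + 10*S) - S = 8 + 9*S)
10834*g(b(3, -1)) = 10834*(8 + 9*(-1*3)) = 10834*(8 + 9*(-3)) = 10834*(8 - 27) = 10834*(-19) = -205846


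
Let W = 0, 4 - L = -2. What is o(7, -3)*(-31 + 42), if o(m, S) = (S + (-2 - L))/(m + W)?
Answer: -121/7 ≈ -17.286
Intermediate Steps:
L = 6 (L = 4 - 1*(-2) = 4 + 2 = 6)
o(m, S) = (-8 + S)/m (o(m, S) = (S + (-2 - 1*6))/(m + 0) = (S + (-2 - 6))/m = (S - 8)/m = (-8 + S)/m)
o(7, -3)*(-31 + 42) = ((-8 - 3)/7)*(-31 + 42) = ((⅐)*(-11))*11 = -11/7*11 = -121/7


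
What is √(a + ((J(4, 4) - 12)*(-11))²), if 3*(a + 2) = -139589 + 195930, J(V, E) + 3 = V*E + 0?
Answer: √170094/3 ≈ 137.47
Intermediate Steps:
J(V, E) = -3 + E*V (J(V, E) = -3 + (V*E + 0) = -3 + (E*V + 0) = -3 + E*V)
a = 56335/3 (a = -2 + (-139589 + 195930)/3 = -2 + (⅓)*56341 = -2 + 56341/3 = 56335/3 ≈ 18778.)
√(a + ((J(4, 4) - 12)*(-11))²) = √(56335/3 + (((-3 + 4*4) - 12)*(-11))²) = √(56335/3 + (((-3 + 16) - 12)*(-11))²) = √(56335/3 + ((13 - 12)*(-11))²) = √(56335/3 + (1*(-11))²) = √(56335/3 + (-11)²) = √(56335/3 + 121) = √(56698/3) = √170094/3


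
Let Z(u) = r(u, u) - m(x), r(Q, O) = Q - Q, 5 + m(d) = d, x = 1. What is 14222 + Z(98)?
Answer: 14226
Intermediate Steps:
m(d) = -5 + d
r(Q, O) = 0
Z(u) = 4 (Z(u) = 0 - (-5 + 1) = 0 - 1*(-4) = 0 + 4 = 4)
14222 + Z(98) = 14222 + 4 = 14226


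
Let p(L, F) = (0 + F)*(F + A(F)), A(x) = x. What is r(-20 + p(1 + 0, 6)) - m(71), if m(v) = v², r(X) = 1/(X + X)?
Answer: -524263/104 ≈ -5041.0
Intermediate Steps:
p(L, F) = 2*F² (p(L, F) = (0 + F)*(F + F) = F*(2*F) = 2*F²)
r(X) = 1/(2*X)
r(-20 + p(1 + 0, 6)) - m(71) = 1/(2*(-20 + 2*6²)) - 1*71² = 1/(2*(-20 + 2*36)) - 1*5041 = 1/(2*(-20 + 72)) - 5041 = (½)/52 - 5041 = (½)*(1/52) - 5041 = 1/104 - 5041 = -524263/104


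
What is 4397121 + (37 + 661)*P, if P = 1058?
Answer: 5135605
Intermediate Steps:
4397121 + (37 + 661)*P = 4397121 + (37 + 661)*1058 = 4397121 + 698*1058 = 4397121 + 738484 = 5135605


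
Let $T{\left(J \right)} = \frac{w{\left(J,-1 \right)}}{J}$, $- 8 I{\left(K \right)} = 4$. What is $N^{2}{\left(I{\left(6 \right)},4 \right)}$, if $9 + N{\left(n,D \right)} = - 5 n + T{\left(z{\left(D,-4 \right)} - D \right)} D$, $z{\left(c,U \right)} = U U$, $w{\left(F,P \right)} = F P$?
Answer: $\frac{441}{4} \approx 110.25$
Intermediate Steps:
$z{\left(c,U \right)} = U^{2}$
$I{\left(K \right)} = - \frac{1}{2}$ ($I{\left(K \right)} = \left(- \frac{1}{8}\right) 4 = - \frac{1}{2}$)
$T{\left(J \right)} = -1$ ($T{\left(J \right)} = \frac{J \left(-1\right)}{J} = \frac{\left(-1\right) J}{J} = -1$)
$N{\left(n,D \right)} = -9 - D - 5 n$ ($N{\left(n,D \right)} = -9 - \left(D + 5 n\right) = -9 - D - 5 n$)
$N^{2}{\left(I{\left(6 \right)},4 \right)} = \left(-9 - 4 - - \frac{5}{2}\right)^{2} = \left(-9 - 4 + \frac{5}{2}\right)^{2} = \left(- \frac{21}{2}\right)^{2} = \frac{441}{4}$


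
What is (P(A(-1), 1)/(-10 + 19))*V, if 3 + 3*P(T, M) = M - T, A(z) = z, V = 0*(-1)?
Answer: 0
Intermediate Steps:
V = 0
P(T, M) = -1 - T/3 + M/3 (P(T, M) = -1 + (M - T)/3 = -1 + (-T/3 + M/3) = -1 - T/3 + M/3)
(P(A(-1), 1)/(-10 + 19))*V = ((-1 - ⅓*(-1) + (⅓)*1)/(-10 + 19))*0 = ((-1 + ⅓ + ⅓)/9)*0 = -⅓*⅑*0 = -1/27*0 = 0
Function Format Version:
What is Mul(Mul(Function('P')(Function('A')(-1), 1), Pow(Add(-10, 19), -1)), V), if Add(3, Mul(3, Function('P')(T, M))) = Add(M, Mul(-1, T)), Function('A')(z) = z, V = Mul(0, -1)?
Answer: 0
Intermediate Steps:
V = 0
Function('P')(T, M) = Add(-1, Mul(Rational(-1, 3), T), Mul(Rational(1, 3), M)) (Function('P')(T, M) = Add(-1, Mul(Rational(1, 3), Add(M, Mul(-1, T)))) = Add(-1, Add(Mul(Rational(-1, 3), T), Mul(Rational(1, 3), M))) = Add(-1, Mul(Rational(-1, 3), T), Mul(Rational(1, 3), M)))
Mul(Mul(Function('P')(Function('A')(-1), 1), Pow(Add(-10, 19), -1)), V) = Mul(Mul(Add(-1, Mul(Rational(-1, 3), -1), Mul(Rational(1, 3), 1)), Pow(Add(-10, 19), -1)), 0) = Mul(Mul(Add(-1, Rational(1, 3), Rational(1, 3)), Pow(9, -1)), 0) = Mul(Mul(Rational(-1, 3), Rational(1, 9)), 0) = Mul(Rational(-1, 27), 0) = 0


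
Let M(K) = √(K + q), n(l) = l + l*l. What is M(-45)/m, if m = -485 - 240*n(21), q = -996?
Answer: -I*√1041/111365 ≈ -0.00028972*I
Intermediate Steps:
n(l) = l + l²
M(K) = √(-996 + K) (M(K) = √(K - 996) = √(-996 + K))
m = -111365 (m = -485 - 5040*(1 + 21) = -485 - 5040*22 = -485 - 240*462 = -485 - 110880 = -111365)
M(-45)/m = √(-996 - 45)/(-111365) = √(-1041)*(-1/111365) = (I*√1041)*(-1/111365) = -I*√1041/111365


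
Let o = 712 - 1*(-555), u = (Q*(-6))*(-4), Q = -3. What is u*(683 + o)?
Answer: -140400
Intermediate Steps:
u = -72 (u = -3*(-6)*(-4) = 18*(-4) = -72)
o = 1267 (o = 712 + 555 = 1267)
u*(683 + o) = -72*(683 + 1267) = -72*1950 = -140400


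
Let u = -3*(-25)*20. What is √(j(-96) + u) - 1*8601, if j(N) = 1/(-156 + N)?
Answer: -8601 + √2645993/42 ≈ -8562.3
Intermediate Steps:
u = 1500 (u = 75*20 = 1500)
√(j(-96) + u) - 1*8601 = √(1/(-156 - 96) + 1500) - 1*8601 = √(1/(-252) + 1500) - 8601 = √(-1/252 + 1500) - 8601 = √(377999/252) - 8601 = √2645993/42 - 8601 = -8601 + √2645993/42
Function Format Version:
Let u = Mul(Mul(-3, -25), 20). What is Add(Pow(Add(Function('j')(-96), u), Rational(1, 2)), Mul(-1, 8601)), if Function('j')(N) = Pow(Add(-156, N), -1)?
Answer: Add(-8601, Mul(Rational(1, 42), Pow(2645993, Rational(1, 2)))) ≈ -8562.3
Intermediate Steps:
u = 1500 (u = Mul(75, 20) = 1500)
Add(Pow(Add(Function('j')(-96), u), Rational(1, 2)), Mul(-1, 8601)) = Add(Pow(Add(Pow(Add(-156, -96), -1), 1500), Rational(1, 2)), Mul(-1, 8601)) = Add(Pow(Add(Pow(-252, -1), 1500), Rational(1, 2)), -8601) = Add(Pow(Add(Rational(-1, 252), 1500), Rational(1, 2)), -8601) = Add(Pow(Rational(377999, 252), Rational(1, 2)), -8601) = Add(Mul(Rational(1, 42), Pow(2645993, Rational(1, 2))), -8601) = Add(-8601, Mul(Rational(1, 42), Pow(2645993, Rational(1, 2))))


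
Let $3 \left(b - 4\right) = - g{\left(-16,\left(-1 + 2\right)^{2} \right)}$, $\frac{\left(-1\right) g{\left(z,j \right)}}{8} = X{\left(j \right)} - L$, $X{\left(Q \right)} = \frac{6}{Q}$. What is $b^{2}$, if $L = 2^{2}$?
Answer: $\frac{784}{9} \approx 87.111$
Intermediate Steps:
$L = 4$
$g{\left(z,j \right)} = 32 - \frac{48}{j}$ ($g{\left(z,j \right)} = - 8 \left(\frac{6}{j} - 4\right) = - 8 \left(-4 + \frac{6}{j}\right) = 32 - \frac{48}{j}$)
$b = \frac{28}{3}$ ($b = 4 + \frac{\left(-1\right) \left(32 - \frac{48}{\left(-1 + 2\right)^{2}}\right)}{3} = 4 + \frac{\left(-1\right) \left(32 - \frac{48}{1^{2}}\right)}{3} = 4 + \frac{\left(-1\right) \left(32 - \frac{48}{1}\right)}{3} = 4 + \frac{\left(-1\right) \left(32 - 48\right)}{3} = 4 + \frac{\left(-1\right) \left(-16\right)}{3} = 4 + \frac{1}{3} \cdot 16 = 4 + \frac{16}{3} = \frac{28}{3} \approx 9.3333$)
$b^{2} = \left(\frac{28}{3}\right)^{2} = \frac{784}{9}$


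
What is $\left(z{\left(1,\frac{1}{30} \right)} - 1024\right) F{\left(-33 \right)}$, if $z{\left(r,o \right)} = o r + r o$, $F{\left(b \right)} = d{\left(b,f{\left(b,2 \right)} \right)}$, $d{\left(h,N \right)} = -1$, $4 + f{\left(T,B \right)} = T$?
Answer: $\frac{15359}{15} \approx 1023.9$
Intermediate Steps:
$f{\left(T,B \right)} = -4 + T$
$F{\left(b \right)} = -1$
$z{\left(r,o \right)} = 2 o r$ ($z{\left(r,o \right)} = o r + o r = 2 o r$)
$\left(z{\left(1,\frac{1}{30} \right)} - 1024\right) F{\left(-33 \right)} = \left(2 \cdot \frac{1}{30} \cdot 1 - 1024\right) \left(-1\right) = \left(\frac{1}{15} - 1024\right) \left(-1\right) = \left(- \frac{15359}{15}\right) \left(-1\right) = \frac{15359}{15}$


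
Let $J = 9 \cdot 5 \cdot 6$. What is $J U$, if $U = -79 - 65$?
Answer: $-38880$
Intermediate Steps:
$J = 270$ ($J = 45 \cdot 6 = 270$)
$U = -144$
$J U = 270 \left(-144\right) = -38880$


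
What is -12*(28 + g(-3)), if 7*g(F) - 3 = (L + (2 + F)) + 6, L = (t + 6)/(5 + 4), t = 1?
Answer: -7372/21 ≈ -351.05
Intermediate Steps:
L = 7/9 (L = (1 + 6)/(5 + 4) = 7/9 ≈ 0.77778)
g(F) = 106/63 + F/7 (g(F) = 3/7 + ((7/9 + (2 + F)) + 6)/7 = 3/7 + ((25/9 + F) + 6)/7 = 3/7 + (79/9 + F)/7 = 3/7 + (79/63 + F/7) = 106/63 + F/7)
-12*(28 + g(-3)) = -12*(28 + (106/63 + (⅐)*(-3))) = -12*(28 + (106/63 - 3/7)) = -12*(28 + 79/63) = -12*1843/63 = -7372/21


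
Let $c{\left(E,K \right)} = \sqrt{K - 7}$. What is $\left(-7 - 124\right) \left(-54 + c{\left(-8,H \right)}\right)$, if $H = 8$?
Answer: $6943$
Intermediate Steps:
$c{\left(E,K \right)} = \sqrt{-7 + K}$
$\left(-7 - 124\right) \left(-54 + c{\left(-8,H \right)}\right) = \left(-7 - 124\right) \left(-54 + \sqrt{-7 + 8}\right) = - 131 \left(-54 + \sqrt{1}\right) = - 131 \left(-54 + 1\right) = \left(-131\right) \left(-53\right) = 6943$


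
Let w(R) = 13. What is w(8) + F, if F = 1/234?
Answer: 3043/234 ≈ 13.004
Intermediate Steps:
F = 1/234 ≈ 0.0042735
w(8) + F = 13 + 1/234 = 3043/234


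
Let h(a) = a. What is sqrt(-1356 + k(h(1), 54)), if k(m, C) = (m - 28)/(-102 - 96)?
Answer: I*sqrt(656238)/22 ≈ 36.822*I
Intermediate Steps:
k(m, C) = 14/99 - m/198 (k(m, C) = (-28 + m)/(-198) = (-28 + m)*(-1/198) = 14/99 - m/198)
sqrt(-1356 + k(h(1), 54)) = sqrt(-1356 + (14/99 - 1/198*1)) = sqrt(-1356 + (14/99 - 1/198)) = sqrt(-1356 + 3/22) = sqrt(-29829/22) = I*sqrt(656238)/22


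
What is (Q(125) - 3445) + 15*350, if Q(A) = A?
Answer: 1930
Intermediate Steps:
(Q(125) - 3445) + 15*350 = (125 - 3445) + 15*350 = -3320 + 5250 = 1930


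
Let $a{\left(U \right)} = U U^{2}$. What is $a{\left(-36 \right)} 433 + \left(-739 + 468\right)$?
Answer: $-20202319$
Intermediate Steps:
$a{\left(U \right)} = U^{3}$
$a{\left(-36 \right)} 433 + \left(-739 + 468\right) = \left(-36\right)^{3} \cdot 433 + \left(-739 + 468\right) = \left(-46656\right) 433 - 271 = -20202048 - 271 = -20202319$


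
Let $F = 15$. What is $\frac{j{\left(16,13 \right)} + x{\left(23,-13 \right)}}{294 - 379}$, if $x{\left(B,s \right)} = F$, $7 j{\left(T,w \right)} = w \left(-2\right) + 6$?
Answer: $- \frac{1}{7} \approx -0.14286$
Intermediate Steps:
$j{\left(T,w \right)} = \frac{6}{7} - \frac{2 w}{7}$ ($j{\left(T,w \right)} = \frac{w \left(-2\right) + 6}{7} = \frac{- 2 w + 6}{7} = \frac{6 - 2 w}{7} = \frac{6}{7} - \frac{2 w}{7}$)
$x{\left(B,s \right)} = 15$
$\frac{j{\left(16,13 \right)} + x{\left(23,-13 \right)}}{294 - 379} = \frac{\left(\frac{6}{7} - \frac{26}{7}\right) + 15}{294 - 379} = \frac{\left(\frac{6}{7} - \frac{26}{7}\right) + 15}{-85} = \left(- \frac{20}{7} + 15\right) \left(- \frac{1}{85}\right) = \frac{85}{7} \left(- \frac{1}{85}\right) = - \frac{1}{7}$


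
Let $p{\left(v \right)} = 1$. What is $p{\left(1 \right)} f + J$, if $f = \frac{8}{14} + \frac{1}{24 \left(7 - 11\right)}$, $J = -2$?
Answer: $- \frac{967}{672} \approx -1.439$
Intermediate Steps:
$f = \frac{377}{672}$ ($f = 8 \cdot \frac{1}{14} + \frac{1}{24 \left(7 - 11\right)} = \frac{4}{7} + \frac{1}{24 \left(-4\right)} = \frac{4}{7} + \frac{1}{24} \left(- \frac{1}{4}\right) = \frac{4}{7} - \frac{1}{96} = \frac{377}{672} \approx 0.56101$)
$p{\left(1 \right)} f + J = 1 \cdot \frac{377}{672} - 2 = \frac{377}{672} - 2 = - \frac{967}{672}$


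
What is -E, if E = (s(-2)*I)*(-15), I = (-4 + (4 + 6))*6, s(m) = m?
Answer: -1080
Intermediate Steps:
I = 36 (I = (-4 + 10)*6 = 6*6 = 36)
E = 1080 (E = -2*36*(-15) = -72*(-15) = 1080)
-E = -1*1080 = -1080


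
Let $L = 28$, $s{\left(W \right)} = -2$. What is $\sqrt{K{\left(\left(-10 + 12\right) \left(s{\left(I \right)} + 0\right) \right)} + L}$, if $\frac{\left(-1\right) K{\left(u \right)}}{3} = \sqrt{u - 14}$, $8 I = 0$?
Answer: $\sqrt{28 - 9 i \sqrt{2}} \approx 5.4202 - 1.1741 i$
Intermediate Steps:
$I = 0$ ($I = \frac{1}{8} \cdot 0 = 0$)
$K{\left(u \right)} = - 3 \sqrt{-14 + u}$ ($K{\left(u \right)} = - 3 \sqrt{u - 14} = - 3 \sqrt{-14 + u}$)
$\sqrt{K{\left(\left(-10 + 12\right) \left(s{\left(I \right)} + 0\right) \right)} + L} = \sqrt{- 3 \sqrt{-14 + \left(-10 + 12\right) \left(-2 + 0\right)} + 28} = \sqrt{- 3 \sqrt{-14 + 2 \left(-2\right)} + 28} = \sqrt{- 3 \sqrt{-14 - 4} + 28} = \sqrt{- 3 \sqrt{-18} + 28} = \sqrt{- 3 \cdot 3 i \sqrt{2} + 28} = \sqrt{- 9 i \sqrt{2} + 28} = \sqrt{28 - 9 i \sqrt{2}}$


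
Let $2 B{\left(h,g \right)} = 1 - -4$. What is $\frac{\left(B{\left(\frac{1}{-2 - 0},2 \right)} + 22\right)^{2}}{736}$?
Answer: $\frac{2401}{2944} \approx 0.81556$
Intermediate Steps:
$B{\left(h,g \right)} = \frac{5}{2}$ ($B{\left(h,g \right)} = \frac{1 - -4}{2} = \frac{1 + 4}{2} = \frac{1}{2} \cdot 5 = \frac{5}{2}$)
$\frac{\left(B{\left(\frac{1}{-2 - 0},2 \right)} + 22\right)^{2}}{736} = \frac{\left(\frac{5}{2} + 22\right)^{2}}{736} = \left(\frac{49}{2}\right)^{2} \cdot \frac{1}{736} = \frac{2401}{4} \cdot \frac{1}{736} = \frac{2401}{2944}$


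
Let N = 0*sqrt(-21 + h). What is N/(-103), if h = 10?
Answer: 0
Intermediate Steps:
N = 0 (N = 0*sqrt(-21 + 10) = 0*sqrt(-11) = 0*(I*sqrt(11)) = 0)
N/(-103) = 0/(-103) = -1/103*0 = 0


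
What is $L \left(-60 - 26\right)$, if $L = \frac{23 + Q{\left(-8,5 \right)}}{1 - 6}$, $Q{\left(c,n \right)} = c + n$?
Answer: $344$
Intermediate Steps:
$L = -4$ ($L = \frac{23 + \left(-8 + 5\right)}{1 - 6} = \frac{23 - 3}{-5} = 20 \left(- \frac{1}{5}\right) = -4$)
$L \left(-60 - 26\right) = - 4 \left(-60 - 26\right) = \left(-4\right) \left(-86\right) = 344$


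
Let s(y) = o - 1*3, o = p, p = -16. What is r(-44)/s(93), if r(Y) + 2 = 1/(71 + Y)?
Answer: 53/513 ≈ 0.10331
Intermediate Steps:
r(Y) = -2 + 1/(71 + Y)
o = -16
s(y) = -19 (s(y) = -16 - 1*3 = -16 - 3 = -19)
r(-44)/s(93) = ((-141 - 2*(-44))/(71 - 44))/(-19) = ((-141 + 88)/27)*(-1/19) = ((1/27)*(-53))*(-1/19) = -53/27*(-1/19) = 53/513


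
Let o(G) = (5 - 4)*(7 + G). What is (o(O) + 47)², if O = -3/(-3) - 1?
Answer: 2916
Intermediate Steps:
O = 0 (O = -3*(-⅓) - 1 = 1 - 1 = 0)
o(G) = 7 + G (o(G) = 1*(7 + G) = 7 + G)
(o(O) + 47)² = ((7 + 0) + 47)² = (7 + 47)² = 54² = 2916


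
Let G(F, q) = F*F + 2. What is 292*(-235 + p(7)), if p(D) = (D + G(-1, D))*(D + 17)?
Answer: 1460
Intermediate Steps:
G(F, q) = 2 + F² (G(F, q) = F² + 2 = 2 + F²)
p(D) = (3 + D)*(17 + D) (p(D) = (D + (2 + (-1)²))*(D + 17) = (D + (2 + 1))*(17 + D) = (D + 3)*(17 + D) = (3 + D)*(17 + D))
292*(-235 + p(7)) = 292*(-235 + (51 + 7² + 20*7)) = 292*(-235 + (51 + 49 + 140)) = 292*(-235 + 240) = 292*5 = 1460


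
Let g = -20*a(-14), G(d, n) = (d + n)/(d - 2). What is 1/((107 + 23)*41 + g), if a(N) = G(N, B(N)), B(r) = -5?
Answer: 4/21225 ≈ 0.00018846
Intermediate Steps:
G(d, n) = (d + n)/(-2 + d)
a(N) = (-5 + N)/(-2 + N) (a(N) = (N - 5)/(-2 + N) = (-5 + N)/(-2 + N))
g = -95/4 (g = -20*(-5 - 14)/(-2 - 14) = -20*(-19)/(-16) = -(-5)*(-19)/4 = -20*19/16 = -95/4 ≈ -23.750)
1/((107 + 23)*41 + g) = 1/((107 + 23)*41 - 95/4) = 1/(130*41 - 95/4) = 1/(5330 - 95/4) = 1/(21225/4) = 4/21225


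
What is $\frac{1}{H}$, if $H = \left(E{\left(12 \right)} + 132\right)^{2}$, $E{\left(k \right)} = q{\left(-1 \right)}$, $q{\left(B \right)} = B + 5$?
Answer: $\frac{1}{18496} \approx 5.4066 \cdot 10^{-5}$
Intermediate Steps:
$q{\left(B \right)} = 5 + B$
$E{\left(k \right)} = 4$ ($E{\left(k \right)} = 5 - 1 = 4$)
$H = 18496$ ($H = \left(4 + 132\right)^{2} = 136^{2} = 18496$)
$\frac{1}{H} = \frac{1}{18496}$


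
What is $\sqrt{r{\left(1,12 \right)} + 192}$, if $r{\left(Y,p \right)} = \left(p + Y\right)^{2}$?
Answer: $19$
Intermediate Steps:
$r{\left(Y,p \right)} = \left(Y + p\right)^{2}$
$\sqrt{r{\left(1,12 \right)} + 192} = \sqrt{\left(1 + 12\right)^{2} + 192} = \sqrt{13^{2} + 192} = \sqrt{169 + 192} = \sqrt{361} = 19$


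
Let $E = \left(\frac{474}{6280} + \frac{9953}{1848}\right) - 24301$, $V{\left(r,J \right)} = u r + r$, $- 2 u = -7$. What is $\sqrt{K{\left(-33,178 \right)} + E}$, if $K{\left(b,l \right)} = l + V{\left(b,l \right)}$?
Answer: $\frac{i \sqrt{12766802553806070}}{725340} \approx 155.78 i$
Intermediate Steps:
$u = \frac{7}{2}$ ($u = \left(- \frac{1}{2}\right) \left(-7\right) = \frac{7}{2} \approx 3.5$)
$V{\left(r,J \right)} = \frac{9 r}{2}$ ($V{\left(r,J \right)} = \frac{7 r}{2} + r = \frac{9 r}{2}$)
$K{\left(b,l \right)} = l + \frac{9 b}{2}$
$E = - \frac{35245052081}{1450680}$ ($E = \left(474 \cdot \frac{1}{6280} + 9953 \cdot \frac{1}{1848}\right) - 24301 = \left(\frac{237}{3140} + \frac{9953}{1848}\right) - 24301 = \frac{7922599}{1450680} - 24301 = - \frac{35245052081}{1450680} \approx -24296.0$)
$\sqrt{K{\left(-33,178 \right)} + E} = \sqrt{\left(178 + \frac{9}{2} \left(-33\right)\right) - \frac{35245052081}{1450680}} = \sqrt{\left(178 - \frac{297}{2}\right) - \frac{35245052081}{1450680}} = \sqrt{\frac{59}{2} - \frac{35245052081}{1450680}} = \sqrt{- \frac{35202257021}{1450680}} = \frac{i \sqrt{12766802553806070}}{725340}$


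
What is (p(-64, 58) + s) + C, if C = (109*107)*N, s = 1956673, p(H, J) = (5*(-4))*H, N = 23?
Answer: 2226202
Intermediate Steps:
p(H, J) = -20*H
C = 268249 (C = (109*107)*23 = 11663*23 = 268249)
(p(-64, 58) + s) + C = (-20*(-64) + 1956673) + 268249 = (1280 + 1956673) + 268249 = 1957953 + 268249 = 2226202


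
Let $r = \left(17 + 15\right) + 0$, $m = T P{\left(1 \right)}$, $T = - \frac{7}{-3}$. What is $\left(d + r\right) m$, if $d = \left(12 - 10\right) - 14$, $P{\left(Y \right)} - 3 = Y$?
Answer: $\frac{560}{3} \approx 186.67$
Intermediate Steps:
$P{\left(Y \right)} = 3 + Y$
$T = \frac{7}{3}$ ($T = \left(-7\right) \left(- \frac{1}{3}\right) = \frac{7}{3} \approx 2.3333$)
$m = \frac{28}{3}$ ($m = \frac{7 \left(3 + 1\right)}{3} = \frac{7}{3} \cdot 4 = \frac{28}{3} \approx 9.3333$)
$r = 32$ ($r = 32 + 0 = 32$)
$d = -12$ ($d = 2 - 14 = -12$)
$\left(d + r\right) m = \left(-12 + 32\right) \frac{28}{3} = 20 \cdot \frac{28}{3} = \frac{560}{3}$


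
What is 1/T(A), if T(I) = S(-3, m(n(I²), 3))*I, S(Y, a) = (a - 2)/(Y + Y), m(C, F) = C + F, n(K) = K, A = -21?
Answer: 1/1547 ≈ 0.00064641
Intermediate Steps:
S(Y, a) = (-2 + a)/(2*Y) (S(Y, a) = (-2 + a)/((2*Y)) = (-2 + a)*(1/(2*Y)) = (-2 + a)/(2*Y))
T(I) = I*(-⅙ - I²/6) (T(I) = ((½)*(-2 + (I² + 3))/(-3))*I = ((½)*(-⅓)*(-2 + (3 + I²)))*I = ((½)*(-⅓)*(1 + I²))*I = (-⅙ - I²/6)*I = I*(-⅙ - I²/6))
1/T(A) = 1/((⅙)*(-21)*(-1 - 1*(-21)²)) = 1/((⅙)*(-21)*(-1 - 1*441)) = 1/((⅙)*(-21)*(-1 - 441)) = 1/((⅙)*(-21)*(-442)) = 1/1547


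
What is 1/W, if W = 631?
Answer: 1/631 ≈ 0.0015848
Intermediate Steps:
1/W = 1/631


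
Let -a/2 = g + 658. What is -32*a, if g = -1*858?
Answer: -12800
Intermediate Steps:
g = -858
a = 400 (a = -2*(-858 + 658) = -2*(-200) = 400)
-32*a = -32*400 = -12800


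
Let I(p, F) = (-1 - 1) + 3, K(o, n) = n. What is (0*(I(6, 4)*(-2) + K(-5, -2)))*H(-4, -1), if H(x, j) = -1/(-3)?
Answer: 0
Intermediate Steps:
I(p, F) = 1 (I(p, F) = -2 + 3 = 1)
H(x, j) = ⅓ (H(x, j) = -1*(-⅓) = ⅓)
(0*(I(6, 4)*(-2) + K(-5, -2)))*H(-4, -1) = (0*(1*(-2) - 2))*(⅓) = (0*(-2 - 2))*(⅓) = (0*(-4))*(⅓) = 0*(⅓) = 0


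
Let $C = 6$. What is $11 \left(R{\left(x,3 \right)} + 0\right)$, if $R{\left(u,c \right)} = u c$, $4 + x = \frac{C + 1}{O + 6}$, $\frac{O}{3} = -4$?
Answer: $- \frac{341}{2} \approx -170.5$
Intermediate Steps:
$O = -12$ ($O = 3 \left(-4\right) = -12$)
$x = - \frac{31}{6}$ ($x = -4 + \frac{6 + 1}{-12 + 6} = -4 + \frac{7}{-6} = -4 + 7 \left(- \frac{1}{6}\right) = -4 - \frac{7}{6} = - \frac{31}{6} \approx -5.1667$)
$R{\left(u,c \right)} = c u$
$11 \left(R{\left(x,3 \right)} + 0\right) = 11 \left(3 \left(- \frac{31}{6}\right) + 0\right) = 11 \left(- \frac{31}{2} + 0\right) = 11 \left(- \frac{31}{2}\right) = - \frac{341}{2}$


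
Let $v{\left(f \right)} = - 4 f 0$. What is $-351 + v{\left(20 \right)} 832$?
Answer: $-351$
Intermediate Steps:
$v{\left(f \right)} = 0$
$-351 + v{\left(20 \right)} 832 = -351 + 0 \cdot 832 = -351 + 0 = -351$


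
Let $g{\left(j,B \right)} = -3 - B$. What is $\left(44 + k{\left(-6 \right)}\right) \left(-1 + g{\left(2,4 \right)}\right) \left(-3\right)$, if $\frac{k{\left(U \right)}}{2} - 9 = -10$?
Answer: $1008$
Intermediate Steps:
$k{\left(U \right)} = -2$ ($k{\left(U \right)} = 18 + 2 \left(-10\right) = 18 - 20 = -2$)
$\left(44 + k{\left(-6 \right)}\right) \left(-1 + g{\left(2,4 \right)}\right) \left(-3\right) = \left(44 - 2\right) \left(-1 - 7\right) \left(-3\right) = 42 \left(-1 - 7\right) \left(-3\right) = 42 \left(\left(-8\right) \left(-3\right)\right) = 42 \cdot 24 = 1008$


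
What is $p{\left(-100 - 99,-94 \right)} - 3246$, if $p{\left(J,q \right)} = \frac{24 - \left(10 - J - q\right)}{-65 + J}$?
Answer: $- \frac{285555}{88} \approx -3244.9$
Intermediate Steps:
$p{\left(J,q \right)} = \frac{14 + J + q}{-65 + J}$ ($p{\left(J,q \right)} = \frac{24 - \left(10 - J - q\right)}{-65 + J} = \frac{24 + \left(-10 + J + q\right)}{-65 + J} = \frac{14 + J + q}{-65 + J}$)
$p{\left(-100 - 99,-94 \right)} - 3246 = \frac{14 - 199 - 94}{-65 - 199} - 3246 = \frac{1}{-264} \left(-279\right) - 3246 = \left(- \frac{1}{264}\right) \left(-279\right) - 3246 = \frac{93}{88} - 3246 = - \frac{285555}{88}$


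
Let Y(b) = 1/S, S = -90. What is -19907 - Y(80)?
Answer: -1791629/90 ≈ -19907.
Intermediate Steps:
Y(b) = -1/90 (Y(b) = 1/(-90) = -1/90)
-19907 - Y(80) = -19907 - 1*(-1/90) = -19907 + 1/90 = -1791629/90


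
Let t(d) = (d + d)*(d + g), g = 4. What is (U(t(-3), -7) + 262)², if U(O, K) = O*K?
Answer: 92416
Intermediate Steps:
t(d) = 2*d*(4 + d) (t(d) = (d + d)*(d + 4) = (2*d)*(4 + d) = 2*d*(4 + d))
U(O, K) = K*O
(U(t(-3), -7) + 262)² = (-14*(-3)*(4 - 3) + 262)² = (-14*(-3) + 262)² = (-7*(-6) + 262)² = (42 + 262)² = 304² = 92416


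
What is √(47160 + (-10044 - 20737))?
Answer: √16379 ≈ 127.98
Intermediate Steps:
√(47160 + (-10044 - 20737)) = √(47160 - 30781) = √16379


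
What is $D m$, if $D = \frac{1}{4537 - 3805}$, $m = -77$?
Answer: $- \frac{77}{732} \approx -0.10519$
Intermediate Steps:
$D = \frac{1}{732} \approx 0.0013661$
$D m = \frac{1}{732} \left(-77\right) = - \frac{77}{732}$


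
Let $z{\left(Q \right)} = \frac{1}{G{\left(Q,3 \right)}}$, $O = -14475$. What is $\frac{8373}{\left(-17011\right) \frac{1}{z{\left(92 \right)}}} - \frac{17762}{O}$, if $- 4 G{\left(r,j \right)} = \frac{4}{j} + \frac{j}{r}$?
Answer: $\frac{247714206214}{92830302825} \approx 2.6685$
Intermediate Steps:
$G{\left(r,j \right)} = - \frac{1}{j} - \frac{j}{4 r}$ ($G{\left(r,j \right)} = - \frac{\frac{4}{j} + \frac{j}{r}}{4} = - \frac{1}{j} - \frac{j}{4 r}$)
$z{\left(Q \right)} = \frac{1}{- \frac{1}{3} - \frac{3}{4 Q}}$
$\frac{8373}{\left(-17011\right) \frac{1}{z{\left(92 \right)}}} - \frac{17762}{O} = \frac{8373}{\left(-17011\right) \frac{1}{\left(-12\right) 92 \frac{1}{9 + 4 \cdot 92}}} - \frac{17762}{-14475} = \frac{8373}{\left(-17011\right) \frac{1}{\left(-12\right) 92 \frac{1}{9 + 368}}} - - \frac{17762}{14475} = \frac{8373}{\left(-17011\right) \frac{1}{\left(-12\right) 92 \cdot \frac{1}{377}}} + \frac{17762}{14475} = \frac{8373}{\left(-17011\right) \frac{1}{- \frac{1104}{377}}} + \frac{17762}{14475} = \frac{8373}{\left(-17011\right) \left(- \frac{377}{1104}\right)} + \frac{17762}{14475} = \frac{8373}{\frac{6413147}{1104}} + \frac{17762}{14475} = 8373 \cdot \frac{1104}{6413147} + \frac{17762}{14475} = \frac{9243792}{6413147} + \frac{17762}{14475} = \frac{247714206214}{92830302825}$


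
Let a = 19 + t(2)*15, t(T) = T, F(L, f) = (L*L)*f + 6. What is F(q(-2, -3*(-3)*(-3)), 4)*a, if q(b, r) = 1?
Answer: 490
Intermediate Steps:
F(L, f) = 6 + f*L² (F(L, f) = L²*f + 6 = f*L² + 6 = 6 + f*L²)
a = 49 (a = 19 + 2*15 = 19 + 30 = 49)
F(q(-2, -3*(-3)*(-3)), 4)*a = (6 + 4*1²)*49 = (6 + 4*1)*49 = (6 + 4)*49 = 10*49 = 490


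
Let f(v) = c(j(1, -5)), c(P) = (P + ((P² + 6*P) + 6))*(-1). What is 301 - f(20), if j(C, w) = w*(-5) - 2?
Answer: 997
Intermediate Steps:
j(C, w) = -2 - 5*w (j(C, w) = -5*w - 2 = -2 - 5*w)
c(P) = -6 - P² - 7*P (c(P) = (P + (6 + P² + 6*P))*(-1) = (6 + P² + 7*P)*(-1) = -6 - P² - 7*P)
f(v) = -696 (f(v) = -6 - (-2 - 5*(-5))² - 7*(-2 - 5*(-5)) = -6 - (-2 + 25)² - 7*(-2 + 25) = -6 - 1*23² - 7*23 = -6 - 1*529 - 161 = -6 - 529 - 161 = -696)
301 - f(20) = 301 - 1*(-696) = 301 + 696 = 997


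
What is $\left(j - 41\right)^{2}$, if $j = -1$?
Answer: $1764$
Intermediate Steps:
$\left(j - 41\right)^{2} = \left(-1 - 41\right)^{2} = \left(-42\right)^{2} = 1764$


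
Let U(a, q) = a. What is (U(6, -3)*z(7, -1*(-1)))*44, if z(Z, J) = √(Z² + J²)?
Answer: 1320*√2 ≈ 1866.8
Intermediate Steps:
z(Z, J) = √(J² + Z²)
(U(6, -3)*z(7, -1*(-1)))*44 = (6*√((-1*(-1))² + 7²))*44 = (6*√(1² + 49))*44 = (6*√(1 + 49))*44 = (6*√50)*44 = (6*(5*√2))*44 = (30*√2)*44 = 1320*√2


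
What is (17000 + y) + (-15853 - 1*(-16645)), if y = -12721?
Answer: 5071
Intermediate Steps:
(17000 + y) + (-15853 - 1*(-16645)) = (17000 - 12721) + (-15853 - 1*(-16645)) = 4279 + (-15853 + 16645) = 4279 + 792 = 5071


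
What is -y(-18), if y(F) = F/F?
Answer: -1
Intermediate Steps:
y(F) = 1
-y(-18) = -1*1 = -1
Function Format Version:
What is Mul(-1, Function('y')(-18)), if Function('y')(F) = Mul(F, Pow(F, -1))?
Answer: -1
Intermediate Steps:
Function('y')(F) = 1
Mul(-1, Function('y')(-18)) = Mul(-1, 1) = -1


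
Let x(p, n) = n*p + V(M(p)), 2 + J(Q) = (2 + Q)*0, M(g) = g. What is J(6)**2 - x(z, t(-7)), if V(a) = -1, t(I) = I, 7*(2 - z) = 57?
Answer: -38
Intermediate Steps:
z = -43/7 (z = 2 - 1/7*57 = 2 - 57/7 = -43/7 ≈ -6.1429)
J(Q) = -2 (J(Q) = -2 + (2 + Q)*0 = -2 + 0 = -2)
x(p, n) = -1 + n*p (x(p, n) = n*p - 1 = -1 + n*p)
J(6)**2 - x(z, t(-7)) = (-2)**2 - (-1 - 7*(-43/7)) = 4 - (-1 + 43) = 4 - 1*42 = 4 - 42 = -38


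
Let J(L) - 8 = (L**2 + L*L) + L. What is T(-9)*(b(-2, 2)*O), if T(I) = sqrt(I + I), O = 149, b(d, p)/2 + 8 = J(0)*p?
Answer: 7152*I*sqrt(2) ≈ 10114.0*I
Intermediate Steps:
J(L) = 8 + L + 2*L**2 (J(L) = 8 + ((L**2 + L*L) + L) = 8 + ((L**2 + L**2) + L) = 8 + (2*L**2 + L) = 8 + (L + 2*L**2) = 8 + L + 2*L**2)
b(d, p) = -16 + 16*p (b(d, p) = -16 + 2*((8 + 0 + 2*0**2)*p) = -16 + 2*((8 + 0 + 2*0)*p) = -16 + 2*((8 + 0 + 0)*p) = -16 + 2*(8*p) = -16 + 16*p)
T(I) = sqrt(2)*sqrt(I) (T(I) = sqrt(2*I) = sqrt(2)*sqrt(I))
T(-9)*(b(-2, 2)*O) = (sqrt(2)*sqrt(-9))*((-16 + 16*2)*149) = (sqrt(2)*(3*I))*((-16 + 32)*149) = (3*I*sqrt(2))*(16*149) = (3*I*sqrt(2))*2384 = 7152*I*sqrt(2)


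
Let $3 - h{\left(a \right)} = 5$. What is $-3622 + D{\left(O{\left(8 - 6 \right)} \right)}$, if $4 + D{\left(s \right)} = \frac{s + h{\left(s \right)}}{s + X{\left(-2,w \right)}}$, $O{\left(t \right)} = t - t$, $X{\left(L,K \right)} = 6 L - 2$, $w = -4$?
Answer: $- \frac{25381}{7} \approx -3625.9$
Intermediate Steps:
$h{\left(a \right)} = -2$ ($h{\left(a \right)} = 3 - 5 = -2$)
$X{\left(L,K \right)} = -2 + 6 L$
$O{\left(t \right)} = 0$
$D{\left(s \right)} = -4 + \frac{-2 + s}{-14 + s}$ ($D{\left(s \right)} = -4 + \frac{s - 2}{s + \left(-2 + 6 \left(-2\right)\right)} = -4 + \frac{-2 + s}{s - 14} = -4 + \frac{-2 + s}{-14 + s}$)
$-3622 + D{\left(O{\left(8 - 6 \right)} \right)} = -3622 + \frac{3 \left(18 - 0\right)}{-14 + 0} = -3622 + \frac{3 \left(18 + 0\right)}{-14} = -3622 + 3 \left(- \frac{1}{14}\right) 18 = -3622 - \frac{27}{7} = - \frac{25381}{7}$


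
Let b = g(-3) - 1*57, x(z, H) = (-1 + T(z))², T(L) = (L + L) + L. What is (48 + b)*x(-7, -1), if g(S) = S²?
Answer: 0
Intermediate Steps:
T(L) = 3*L (T(L) = 2*L + L = 3*L)
x(z, H) = (-1 + 3*z)²
b = -48 (b = (-3)² - 1*57 = 9 - 57 = -48)
(48 + b)*x(-7, -1) = (48 - 48)*(-1 + 3*(-7))² = 0*(-1 - 21)² = 0*(-22)² = 0*484 = 0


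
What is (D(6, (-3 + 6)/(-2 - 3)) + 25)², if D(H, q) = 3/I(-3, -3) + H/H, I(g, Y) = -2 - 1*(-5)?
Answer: 729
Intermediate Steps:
I(g, Y) = 3 (I(g, Y) = -2 + 5 = 3)
D(H, q) = 2 (D(H, q) = 3/3 + H/H = 3*(⅓) + 1 = 1 + 1 = 2)
(D(6, (-3 + 6)/(-2 - 3)) + 25)² = (2 + 25)² = 27² = 729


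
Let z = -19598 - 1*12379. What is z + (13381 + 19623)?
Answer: 1027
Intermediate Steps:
z = -31977 (z = -19598 - 12379 = -31977)
z + (13381 + 19623) = -31977 + (13381 + 19623) = -31977 + 33004 = 1027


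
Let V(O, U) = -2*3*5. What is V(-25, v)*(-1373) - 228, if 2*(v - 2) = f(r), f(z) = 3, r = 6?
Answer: 40962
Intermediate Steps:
v = 7/2 (v = 2 + (1/2)*3 = 2 + 3/2 = 7/2 ≈ 3.5000)
V(O, U) = -30 (V(O, U) = -6*5 = -30)
V(-25, v)*(-1373) - 228 = -30*(-1373) - 228 = 41190 - 228 = 40962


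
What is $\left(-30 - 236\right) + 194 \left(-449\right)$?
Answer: $-87372$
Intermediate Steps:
$\left(-30 - 236\right) + 194 \left(-449\right) = -266 - 87106 = -87372$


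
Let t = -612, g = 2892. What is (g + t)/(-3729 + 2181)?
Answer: -190/129 ≈ -1.4729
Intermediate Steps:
(g + t)/(-3729 + 2181) = (2892 - 612)/(-3729 + 2181) = 2280/(-1548) = 2280*(-1/1548) = -190/129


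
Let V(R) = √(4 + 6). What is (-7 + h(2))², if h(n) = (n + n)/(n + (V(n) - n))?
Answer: 253/5 - 28*√10/5 ≈ 32.891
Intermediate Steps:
V(R) = √10
h(n) = n*√10/5 (h(n) = (n + n)/(n + (√10 - n)) = (2*n)/(√10) = (2*n)*(√10/10) = n*√10/5)
(-7 + h(2))² = (-7 + (⅕)*2*√10)² = (-7 + 2*√10/5)²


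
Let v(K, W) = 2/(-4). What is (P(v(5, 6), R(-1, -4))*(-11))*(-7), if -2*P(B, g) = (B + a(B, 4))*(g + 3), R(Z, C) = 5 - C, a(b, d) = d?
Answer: -1617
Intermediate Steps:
v(K, W) = -½ (v(K, W) = 2*(-¼) = -½)
P(B, g) = -(3 + g)*(4 + B)/2 (P(B, g) = -(B + 4)*(g + 3)/2 = -(4 + B)*(3 + g)/2 = -(3 + g)*(4 + B)/2)
(P(v(5, 6), R(-1, -4))*(-11))*(-7) = ((-6 - 2*(5 - 1*(-4)) - 3/2*(-½) - ½*(-½)*(5 - 1*(-4)))*(-11))*(-7) = ((-6 - 2*(5 + 4) + ¾ - ½*(-½)*(5 + 4))*(-11))*(-7) = ((-6 - 2*9 + ¾ - ½*(-½)*9)*(-11))*(-7) = ((-6 - 18 + ¾ + 9/4)*(-11))*(-7) = -21*(-11)*(-7) = 231*(-7) = -1617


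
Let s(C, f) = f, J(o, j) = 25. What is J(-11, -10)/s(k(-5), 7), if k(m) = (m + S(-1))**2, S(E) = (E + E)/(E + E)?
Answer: 25/7 ≈ 3.5714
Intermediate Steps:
S(E) = 1 (S(E) = (2*E)/((2*E)) = (2*E)*(1/(2*E)) = 1)
k(m) = (1 + m)**2 (k(m) = (m + 1)**2 = (1 + m)**2)
J(-11, -10)/s(k(-5), 7) = 25/7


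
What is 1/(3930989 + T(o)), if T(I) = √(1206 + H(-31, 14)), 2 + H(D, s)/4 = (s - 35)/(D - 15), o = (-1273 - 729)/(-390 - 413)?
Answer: 90412747/355411513889187 - 2*√158677/355411513889187 ≈ 2.5439e-7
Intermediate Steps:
o = 182/73 (o = -2002/(-803) = -2002*(-1/803) = 182/73 ≈ 2.4931)
H(D, s) = -8 + 4*(-35 + s)/(-15 + D) (H(D, s) = -8 + 4*((s - 35)/(D - 15)) = -8 + 4*((-35 + s)/(-15 + D)) = -8 + 4*(-35 + s)/(-15 + D))
T(I) = 2*√158677/23 (T(I) = √(1206 + 4*(-5 + 14 - 2*(-31))/(-15 - 31)) = √(1206 + 4*(-5 + 14 + 62)/(-46)) = √(1206 + 4*(-1/46)*71) = √(1206 - 142/23) = √(27596/23) = 2*√158677/23)
1/(3930989 + T(o)) = 1/(3930989 + 2*√158677/23)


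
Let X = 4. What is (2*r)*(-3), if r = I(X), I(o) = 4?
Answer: -24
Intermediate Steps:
r = 4
(2*r)*(-3) = (2*4)*(-3) = 8*(-3) = -24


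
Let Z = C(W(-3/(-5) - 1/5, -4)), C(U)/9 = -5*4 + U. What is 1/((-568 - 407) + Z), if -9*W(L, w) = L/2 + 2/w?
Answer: -10/11547 ≈ -0.00086603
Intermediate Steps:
W(L, w) = -2/(9*w) - L/18 (W(L, w) = -(L/2 + 2/w)/9 = -2/(9*w) - L/18)
C(U) = -180 + 9*U (C(U) = 9*(-5*4 + U) = 9*(-20 + U) = -180 + 9*U)
Z = -1797/10 (Z = -180 + 9*((1/18)*(-4 - 1*(-3/(-5) - 1/5)*(-4))/(-4)) = -180 + 9*((1/18)*(-¼)*(-4 - 1*(-3*(-⅕) - 1*⅕)*(-4))) = -180 + 9*((1/18)*(-¼)*(-4 - 1*(⅗ - ⅕)*(-4))) = -180 + 9*((1/18)*(-¼)*(-4 - 1*⅖*(-4))) = -180 + 9*((1/18)*(-¼)*(-4 + 8/5)) = -180 + 9*((1/18)*(-¼)*(-12/5)) = -180 + 9*(1/30) = -180 + 3/10 = -1797/10 ≈ -179.70)
1/((-568 - 407) + Z) = 1/((-568 - 407) - 1797/10) = 1/(-975 - 1797/10) = 1/(-11547/10) = -10/11547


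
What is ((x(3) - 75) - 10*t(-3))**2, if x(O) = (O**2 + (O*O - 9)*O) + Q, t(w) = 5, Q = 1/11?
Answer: 1625625/121 ≈ 13435.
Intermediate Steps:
Q = 1/11 ≈ 0.090909
x(O) = 1/11 + O**2 + O*(-9 + O**2) (x(O) = (O**2 + (O*O - 9)*O) + 1/11 = (O**2 + (O**2 - 9)*O) + 1/11 = (O**2 + (-9 + O**2)*O) + 1/11 = (O**2 + O*(-9 + O**2)) + 1/11 = 1/11 + O**2 + O*(-9 + O**2))
((x(3) - 75) - 10*t(-3))**2 = (((1/11 + 3**2 + 3**3 - 9*3) - 75) - 10*5)**2 = (((1/11 + 9 + 27 - 27) - 75) - 50)**2 = ((100/11 - 75) - 50)**2 = (-725/11 - 50)**2 = (-1275/11)**2 = 1625625/121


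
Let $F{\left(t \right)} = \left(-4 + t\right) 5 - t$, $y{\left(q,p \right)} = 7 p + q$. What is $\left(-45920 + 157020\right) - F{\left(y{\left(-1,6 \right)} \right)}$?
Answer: $110956$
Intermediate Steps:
$y{\left(q,p \right)} = q + 7 p$
$F{\left(t \right)} = -20 + 4 t$ ($F{\left(t \right)} = \left(-20 + 5 t\right) - t = -20 + 4 t$)
$\left(-45920 + 157020\right) - F{\left(y{\left(-1,6 \right)} \right)} = \left(-45920 + 157020\right) - \left(-20 + 4 \left(-1 + 7 \cdot 6\right)\right) = 111100 - \left(-20 + 4 \left(-1 + 42\right)\right) = 111100 - \left(-20 + 4 \cdot 41\right) = 111100 - \left(-20 + 164\right) = 111100 - 144 = 110956$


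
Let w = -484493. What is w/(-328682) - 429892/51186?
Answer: -58249251823/8411958426 ≈ -6.9246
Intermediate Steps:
w/(-328682) - 429892/51186 = -484493/(-328682) - 429892/51186 = -484493*(-1/328682) - 429892*1/51186 = 484493/328682 - 214946/25593 = -58249251823/8411958426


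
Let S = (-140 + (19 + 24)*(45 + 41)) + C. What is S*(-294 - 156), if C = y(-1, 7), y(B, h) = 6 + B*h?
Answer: -1600650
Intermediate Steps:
C = -1 (C = 6 - 1*7 = 6 - 7 = -1)
S = 3557 (S = (-140 + (19 + 24)*(45 + 41)) - 1 = (-140 + 43*86) - 1 = (-140 + 3698) - 1 = 3558 - 1 = 3557)
S*(-294 - 156) = 3557*(-294 - 156) = 3557*(-450) = -1600650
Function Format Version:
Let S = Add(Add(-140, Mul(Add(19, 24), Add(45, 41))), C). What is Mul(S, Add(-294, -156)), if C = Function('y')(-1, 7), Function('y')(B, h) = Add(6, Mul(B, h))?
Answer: -1600650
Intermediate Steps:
C = -1 (C = Add(6, Mul(-1, 7)) = Add(6, -7) = -1)
S = 3557 (S = Add(Add(-140, Mul(Add(19, 24), Add(45, 41))), -1) = Add(Add(-140, Mul(43, 86)), -1) = Add(Add(-140, 3698), -1) = Add(3558, -1) = 3557)
Mul(S, Add(-294, -156)) = Mul(3557, Add(-294, -156)) = Mul(3557, -450) = -1600650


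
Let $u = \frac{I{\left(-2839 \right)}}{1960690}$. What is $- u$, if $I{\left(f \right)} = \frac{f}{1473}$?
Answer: $\frac{2839}{2888096370} \approx 9.83 \cdot 10^{-7}$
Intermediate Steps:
$I{\left(f \right)} = \frac{f}{1473}$ ($I{\left(f \right)} = f \frac{1}{1473} = \frac{f}{1473}$)
$u = - \frac{2839}{2888096370}$ ($u = \frac{\frac{1}{1473} \left(-2839\right)}{1960690} = \left(- \frac{2839}{1473}\right) \frac{1}{1960690} = - \frac{2839}{2888096370} \approx -9.83 \cdot 10^{-7}$)
$- u = \left(-1\right) \left(- \frac{2839}{2888096370}\right) = \frac{2839}{2888096370}$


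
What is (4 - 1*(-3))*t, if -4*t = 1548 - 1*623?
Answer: -6475/4 ≈ -1618.8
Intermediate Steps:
t = -925/4 (t = -(1548 - 1*623)/4 = -(1548 - 623)/4 = -¼*925 = -925/4 ≈ -231.25)
(4 - 1*(-3))*t = (4 - 1*(-3))*(-925/4) = (4 + 3)*(-925/4) = 7*(-925/4) = -6475/4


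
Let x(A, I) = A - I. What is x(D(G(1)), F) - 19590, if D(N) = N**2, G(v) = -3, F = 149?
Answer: -19730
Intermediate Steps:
x(D(G(1)), F) - 19590 = ((-3)**2 - 1*149) - 19590 = (9 - 149) - 19590 = -140 - 19590 = -19730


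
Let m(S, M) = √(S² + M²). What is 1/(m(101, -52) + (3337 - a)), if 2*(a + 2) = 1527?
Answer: 10302/26481181 - 4*√12905/26481181 ≈ 0.00037187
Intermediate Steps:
a = 1523/2 (a = -2 + (½)*1527 = -2 + 1527/2 = 1523/2 ≈ 761.50)
m(S, M) = √(M² + S²)
1/(m(101, -52) + (3337 - a)) = 1/(√((-52)² + 101²) + (3337 - 1*1523/2)) = 1/(√(2704 + 10201) + (3337 - 1523/2)) = 1/(√12905 + 5151/2) = 1/(5151/2 + √12905)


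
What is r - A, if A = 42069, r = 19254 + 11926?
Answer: -10889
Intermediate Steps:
r = 31180
r - A = 31180 - 1*42069 = 31180 - 42069 = -10889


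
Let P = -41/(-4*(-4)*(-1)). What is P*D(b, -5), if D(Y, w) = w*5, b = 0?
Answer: -1025/16 ≈ -64.063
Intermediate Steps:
D(Y, w) = 5*w
P = 41/16 (P = -41/(16*(-1)) = -41/(-16) = -41*(-1/16) = 41/16 ≈ 2.5625)
P*D(b, -5) = 41*(5*(-5))/16 = (41/16)*(-25) = -1025/16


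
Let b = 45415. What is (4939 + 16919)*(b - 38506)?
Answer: 151016922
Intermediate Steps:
(4939 + 16919)*(b - 38506) = (4939 + 16919)*(45415 - 38506) = 21858*6909 = 151016922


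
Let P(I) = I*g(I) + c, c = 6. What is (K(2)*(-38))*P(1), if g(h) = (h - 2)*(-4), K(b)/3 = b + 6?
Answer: -9120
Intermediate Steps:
K(b) = 18 + 3*b (K(b) = 3*(b + 6) = 3*(6 + b) = 18 + 3*b)
g(h) = 8 - 4*h (g(h) = (-2 + h)*(-4) = 8 - 4*h)
P(I) = 6 + I*(8 - 4*I) (P(I) = I*(8 - 4*I) + 6 = 6 + I*(8 - 4*I))
(K(2)*(-38))*P(1) = ((18 + 3*2)*(-38))*(6 - 4*1*(-2 + 1)) = ((18 + 6)*(-38))*(6 - 4*1*(-1)) = (24*(-38))*(6 + 4) = -912*10 = -9120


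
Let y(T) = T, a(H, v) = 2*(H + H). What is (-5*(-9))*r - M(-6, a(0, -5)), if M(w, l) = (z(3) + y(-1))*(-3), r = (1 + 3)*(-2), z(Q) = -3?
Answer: -372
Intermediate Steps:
a(H, v) = 4*H (a(H, v) = 2*(2*H) = 4*H)
r = -8 (r = 4*(-2) = -8)
M(w, l) = 12 (M(w, l) = (-3 - 1)*(-3) = -4*(-3) = 12)
(-5*(-9))*r - M(-6, a(0, -5)) = -5*(-9)*(-8) - 1*12 = 45*(-8) - 12 = -360 - 12 = -372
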